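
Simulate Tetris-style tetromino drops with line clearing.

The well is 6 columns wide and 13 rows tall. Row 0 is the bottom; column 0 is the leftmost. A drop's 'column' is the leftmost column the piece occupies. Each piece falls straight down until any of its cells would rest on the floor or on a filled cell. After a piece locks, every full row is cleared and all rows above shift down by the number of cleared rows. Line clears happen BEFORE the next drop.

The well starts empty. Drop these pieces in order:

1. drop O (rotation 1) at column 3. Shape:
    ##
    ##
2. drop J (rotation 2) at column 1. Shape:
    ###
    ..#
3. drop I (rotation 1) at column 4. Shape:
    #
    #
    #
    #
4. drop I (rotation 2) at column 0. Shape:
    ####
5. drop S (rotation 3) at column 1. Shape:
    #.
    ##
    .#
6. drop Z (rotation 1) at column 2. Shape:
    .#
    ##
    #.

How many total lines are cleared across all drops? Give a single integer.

Answer: 0

Derivation:
Drop 1: O rot1 at col 3 lands with bottom-row=0; cleared 0 line(s) (total 0); column heights now [0 0 0 2 2 0], max=2
Drop 2: J rot2 at col 1 lands with bottom-row=2; cleared 0 line(s) (total 0); column heights now [0 4 4 4 2 0], max=4
Drop 3: I rot1 at col 4 lands with bottom-row=2; cleared 0 line(s) (total 0); column heights now [0 4 4 4 6 0], max=6
Drop 4: I rot2 at col 0 lands with bottom-row=4; cleared 0 line(s) (total 0); column heights now [5 5 5 5 6 0], max=6
Drop 5: S rot3 at col 1 lands with bottom-row=5; cleared 0 line(s) (total 0); column heights now [5 8 7 5 6 0], max=8
Drop 6: Z rot1 at col 2 lands with bottom-row=7; cleared 0 line(s) (total 0); column heights now [5 8 9 10 6 0], max=10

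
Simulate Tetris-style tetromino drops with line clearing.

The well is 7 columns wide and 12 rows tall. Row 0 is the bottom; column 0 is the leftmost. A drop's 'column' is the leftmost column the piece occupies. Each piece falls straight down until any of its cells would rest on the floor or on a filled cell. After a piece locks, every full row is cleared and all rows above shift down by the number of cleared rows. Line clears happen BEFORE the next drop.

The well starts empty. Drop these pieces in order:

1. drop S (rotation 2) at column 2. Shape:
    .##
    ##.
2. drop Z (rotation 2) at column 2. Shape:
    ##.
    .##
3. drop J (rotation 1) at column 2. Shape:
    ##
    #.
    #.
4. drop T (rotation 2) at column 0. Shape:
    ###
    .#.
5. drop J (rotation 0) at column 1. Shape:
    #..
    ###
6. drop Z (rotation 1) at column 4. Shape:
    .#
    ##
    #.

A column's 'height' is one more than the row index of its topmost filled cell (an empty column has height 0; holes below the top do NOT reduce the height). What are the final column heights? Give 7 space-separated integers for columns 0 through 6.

Answer: 8 10 9 9 5 6 0

Derivation:
Drop 1: S rot2 at col 2 lands with bottom-row=0; cleared 0 line(s) (total 0); column heights now [0 0 1 2 2 0 0], max=2
Drop 2: Z rot2 at col 2 lands with bottom-row=2; cleared 0 line(s) (total 0); column heights now [0 0 4 4 3 0 0], max=4
Drop 3: J rot1 at col 2 lands with bottom-row=4; cleared 0 line(s) (total 0); column heights now [0 0 7 7 3 0 0], max=7
Drop 4: T rot2 at col 0 lands with bottom-row=6; cleared 0 line(s) (total 0); column heights now [8 8 8 7 3 0 0], max=8
Drop 5: J rot0 at col 1 lands with bottom-row=8; cleared 0 line(s) (total 0); column heights now [8 10 9 9 3 0 0], max=10
Drop 6: Z rot1 at col 4 lands with bottom-row=3; cleared 0 line(s) (total 0); column heights now [8 10 9 9 5 6 0], max=10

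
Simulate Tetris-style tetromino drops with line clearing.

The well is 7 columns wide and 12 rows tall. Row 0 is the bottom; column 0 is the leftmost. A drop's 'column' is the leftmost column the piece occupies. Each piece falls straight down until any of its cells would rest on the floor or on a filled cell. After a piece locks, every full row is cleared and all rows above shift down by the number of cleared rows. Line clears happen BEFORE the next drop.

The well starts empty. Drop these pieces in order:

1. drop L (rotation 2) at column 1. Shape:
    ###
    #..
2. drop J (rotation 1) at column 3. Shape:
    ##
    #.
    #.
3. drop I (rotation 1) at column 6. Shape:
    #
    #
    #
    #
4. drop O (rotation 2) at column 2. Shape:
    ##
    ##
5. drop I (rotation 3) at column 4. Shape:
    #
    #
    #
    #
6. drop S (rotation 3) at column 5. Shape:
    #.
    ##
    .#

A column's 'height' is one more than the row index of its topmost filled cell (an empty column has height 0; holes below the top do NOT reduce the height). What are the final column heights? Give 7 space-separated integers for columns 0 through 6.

Drop 1: L rot2 at col 1 lands with bottom-row=0; cleared 0 line(s) (total 0); column heights now [0 2 2 2 0 0 0], max=2
Drop 2: J rot1 at col 3 lands with bottom-row=2; cleared 0 line(s) (total 0); column heights now [0 2 2 5 5 0 0], max=5
Drop 3: I rot1 at col 6 lands with bottom-row=0; cleared 0 line(s) (total 0); column heights now [0 2 2 5 5 0 4], max=5
Drop 4: O rot2 at col 2 lands with bottom-row=5; cleared 0 line(s) (total 0); column heights now [0 2 7 7 5 0 4], max=7
Drop 5: I rot3 at col 4 lands with bottom-row=5; cleared 0 line(s) (total 0); column heights now [0 2 7 7 9 0 4], max=9
Drop 6: S rot3 at col 5 lands with bottom-row=4; cleared 0 line(s) (total 0); column heights now [0 2 7 7 9 7 6], max=9

Answer: 0 2 7 7 9 7 6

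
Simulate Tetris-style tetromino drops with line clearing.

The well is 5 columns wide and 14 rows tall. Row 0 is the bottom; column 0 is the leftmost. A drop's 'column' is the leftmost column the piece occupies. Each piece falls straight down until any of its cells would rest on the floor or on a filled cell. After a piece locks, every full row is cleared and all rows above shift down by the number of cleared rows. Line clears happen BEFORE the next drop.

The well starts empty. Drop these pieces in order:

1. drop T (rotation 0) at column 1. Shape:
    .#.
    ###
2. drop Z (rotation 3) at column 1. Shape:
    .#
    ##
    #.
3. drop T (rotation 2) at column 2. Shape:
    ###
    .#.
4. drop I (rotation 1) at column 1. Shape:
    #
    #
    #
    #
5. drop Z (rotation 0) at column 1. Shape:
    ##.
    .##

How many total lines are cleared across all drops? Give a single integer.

Answer: 0

Derivation:
Drop 1: T rot0 at col 1 lands with bottom-row=0; cleared 0 line(s) (total 0); column heights now [0 1 2 1 0], max=2
Drop 2: Z rot3 at col 1 lands with bottom-row=1; cleared 0 line(s) (total 0); column heights now [0 3 4 1 0], max=4
Drop 3: T rot2 at col 2 lands with bottom-row=3; cleared 0 line(s) (total 0); column heights now [0 3 5 5 5], max=5
Drop 4: I rot1 at col 1 lands with bottom-row=3; cleared 0 line(s) (total 0); column heights now [0 7 5 5 5], max=7
Drop 5: Z rot0 at col 1 lands with bottom-row=6; cleared 0 line(s) (total 0); column heights now [0 8 8 7 5], max=8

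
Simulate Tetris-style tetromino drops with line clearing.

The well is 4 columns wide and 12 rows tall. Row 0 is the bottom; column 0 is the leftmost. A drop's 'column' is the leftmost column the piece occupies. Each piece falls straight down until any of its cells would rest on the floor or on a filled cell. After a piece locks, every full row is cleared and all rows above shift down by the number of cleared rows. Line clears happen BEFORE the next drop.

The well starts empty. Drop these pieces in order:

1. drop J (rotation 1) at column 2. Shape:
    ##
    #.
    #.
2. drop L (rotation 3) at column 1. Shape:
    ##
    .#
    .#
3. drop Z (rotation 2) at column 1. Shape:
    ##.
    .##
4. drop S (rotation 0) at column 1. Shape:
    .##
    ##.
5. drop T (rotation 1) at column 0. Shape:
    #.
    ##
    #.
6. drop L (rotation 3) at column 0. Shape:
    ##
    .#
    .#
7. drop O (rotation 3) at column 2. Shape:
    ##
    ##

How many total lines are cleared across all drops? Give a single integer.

Answer: 2

Derivation:
Drop 1: J rot1 at col 2 lands with bottom-row=0; cleared 0 line(s) (total 0); column heights now [0 0 3 3], max=3
Drop 2: L rot3 at col 1 lands with bottom-row=3; cleared 0 line(s) (total 0); column heights now [0 6 6 3], max=6
Drop 3: Z rot2 at col 1 lands with bottom-row=6; cleared 0 line(s) (total 0); column heights now [0 8 8 7], max=8
Drop 4: S rot0 at col 1 lands with bottom-row=8; cleared 0 line(s) (total 0); column heights now [0 9 10 10], max=10
Drop 5: T rot1 at col 0 lands with bottom-row=8; cleared 1 line(s) (total 1); column heights now [10 9 9 7], max=10
Drop 6: L rot3 at col 0 lands with bottom-row=9; cleared 0 line(s) (total 1); column heights now [12 12 9 7], max=12
Drop 7: O rot3 at col 2 lands with bottom-row=9; cleared 1 line(s) (total 2); column heights now [11 11 10 10], max=11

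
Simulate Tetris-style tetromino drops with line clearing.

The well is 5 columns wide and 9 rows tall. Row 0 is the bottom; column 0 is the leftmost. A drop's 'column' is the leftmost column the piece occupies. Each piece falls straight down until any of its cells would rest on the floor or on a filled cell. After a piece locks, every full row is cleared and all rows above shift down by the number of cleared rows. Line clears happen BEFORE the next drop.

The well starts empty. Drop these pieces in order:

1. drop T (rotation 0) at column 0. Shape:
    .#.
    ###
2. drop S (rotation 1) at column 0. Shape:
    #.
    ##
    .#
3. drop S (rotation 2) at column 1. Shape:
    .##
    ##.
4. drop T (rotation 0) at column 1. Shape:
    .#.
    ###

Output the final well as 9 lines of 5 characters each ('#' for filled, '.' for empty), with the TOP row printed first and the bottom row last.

Drop 1: T rot0 at col 0 lands with bottom-row=0; cleared 0 line(s) (total 0); column heights now [1 2 1 0 0], max=2
Drop 2: S rot1 at col 0 lands with bottom-row=2; cleared 0 line(s) (total 0); column heights now [5 4 1 0 0], max=5
Drop 3: S rot2 at col 1 lands with bottom-row=4; cleared 0 line(s) (total 0); column heights now [5 5 6 6 0], max=6
Drop 4: T rot0 at col 1 lands with bottom-row=6; cleared 0 line(s) (total 0); column heights now [5 7 8 7 0], max=8

Answer: .....
..#..
.###.
..##.
###..
##...
.#...
.#...
###..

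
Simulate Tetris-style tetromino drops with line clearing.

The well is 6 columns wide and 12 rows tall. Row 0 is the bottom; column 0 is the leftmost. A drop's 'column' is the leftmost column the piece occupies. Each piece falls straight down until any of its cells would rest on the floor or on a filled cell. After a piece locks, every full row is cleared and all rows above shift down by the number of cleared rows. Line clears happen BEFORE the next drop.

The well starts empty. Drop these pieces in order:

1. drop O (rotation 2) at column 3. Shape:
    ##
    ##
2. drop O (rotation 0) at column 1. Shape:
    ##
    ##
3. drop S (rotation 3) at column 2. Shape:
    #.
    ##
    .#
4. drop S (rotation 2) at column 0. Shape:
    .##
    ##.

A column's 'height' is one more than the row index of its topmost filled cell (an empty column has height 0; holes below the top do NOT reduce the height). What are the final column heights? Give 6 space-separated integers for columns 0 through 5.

Drop 1: O rot2 at col 3 lands with bottom-row=0; cleared 0 line(s) (total 0); column heights now [0 0 0 2 2 0], max=2
Drop 2: O rot0 at col 1 lands with bottom-row=0; cleared 0 line(s) (total 0); column heights now [0 2 2 2 2 0], max=2
Drop 3: S rot3 at col 2 lands with bottom-row=2; cleared 0 line(s) (total 0); column heights now [0 2 5 4 2 0], max=5
Drop 4: S rot2 at col 0 lands with bottom-row=4; cleared 0 line(s) (total 0); column heights now [5 6 6 4 2 0], max=6

Answer: 5 6 6 4 2 0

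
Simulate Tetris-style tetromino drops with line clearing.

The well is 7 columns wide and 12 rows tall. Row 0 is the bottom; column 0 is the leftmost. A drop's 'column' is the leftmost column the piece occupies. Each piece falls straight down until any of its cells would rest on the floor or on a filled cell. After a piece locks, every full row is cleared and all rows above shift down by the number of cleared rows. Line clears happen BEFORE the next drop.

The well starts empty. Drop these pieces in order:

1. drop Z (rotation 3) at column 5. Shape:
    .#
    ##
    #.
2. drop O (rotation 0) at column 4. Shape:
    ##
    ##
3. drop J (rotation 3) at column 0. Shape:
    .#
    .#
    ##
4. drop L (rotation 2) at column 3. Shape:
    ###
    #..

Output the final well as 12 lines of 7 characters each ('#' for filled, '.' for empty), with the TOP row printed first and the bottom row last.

Drop 1: Z rot3 at col 5 lands with bottom-row=0; cleared 0 line(s) (total 0); column heights now [0 0 0 0 0 2 3], max=3
Drop 2: O rot0 at col 4 lands with bottom-row=2; cleared 0 line(s) (total 0); column heights now [0 0 0 0 4 4 3], max=4
Drop 3: J rot3 at col 0 lands with bottom-row=0; cleared 0 line(s) (total 0); column heights now [1 3 0 0 4 4 3], max=4
Drop 4: L rot2 at col 3 lands with bottom-row=3; cleared 0 line(s) (total 0); column heights now [1 3 0 5 5 5 3], max=5

Answer: .......
.......
.......
.......
.......
.......
.......
...###.
...###.
.#..###
.#...##
##...#.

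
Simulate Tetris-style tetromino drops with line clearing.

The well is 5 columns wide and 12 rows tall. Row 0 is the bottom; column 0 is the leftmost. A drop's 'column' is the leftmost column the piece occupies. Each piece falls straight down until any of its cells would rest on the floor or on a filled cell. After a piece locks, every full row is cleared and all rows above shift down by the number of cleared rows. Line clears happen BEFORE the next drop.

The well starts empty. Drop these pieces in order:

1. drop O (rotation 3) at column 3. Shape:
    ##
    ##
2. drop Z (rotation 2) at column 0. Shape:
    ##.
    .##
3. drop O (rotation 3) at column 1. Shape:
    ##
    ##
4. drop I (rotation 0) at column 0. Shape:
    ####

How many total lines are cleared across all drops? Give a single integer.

Drop 1: O rot3 at col 3 lands with bottom-row=0; cleared 0 line(s) (total 0); column heights now [0 0 0 2 2], max=2
Drop 2: Z rot2 at col 0 lands with bottom-row=0; cleared 0 line(s) (total 0); column heights now [2 2 1 2 2], max=2
Drop 3: O rot3 at col 1 lands with bottom-row=2; cleared 0 line(s) (total 0); column heights now [2 4 4 2 2], max=4
Drop 4: I rot0 at col 0 lands with bottom-row=4; cleared 0 line(s) (total 0); column heights now [5 5 5 5 2], max=5

Answer: 0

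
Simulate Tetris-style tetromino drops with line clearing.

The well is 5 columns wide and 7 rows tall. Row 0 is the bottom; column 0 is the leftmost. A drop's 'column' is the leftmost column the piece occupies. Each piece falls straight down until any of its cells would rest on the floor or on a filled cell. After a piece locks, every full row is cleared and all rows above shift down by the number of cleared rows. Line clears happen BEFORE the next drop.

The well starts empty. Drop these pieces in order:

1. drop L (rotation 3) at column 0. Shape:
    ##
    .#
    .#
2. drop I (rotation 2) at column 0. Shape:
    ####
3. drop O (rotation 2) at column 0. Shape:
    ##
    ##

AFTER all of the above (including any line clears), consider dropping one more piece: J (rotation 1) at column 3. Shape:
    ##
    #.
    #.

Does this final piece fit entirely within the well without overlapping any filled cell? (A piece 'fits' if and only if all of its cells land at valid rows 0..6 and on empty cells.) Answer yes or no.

Answer: yes

Derivation:
Drop 1: L rot3 at col 0 lands with bottom-row=0; cleared 0 line(s) (total 0); column heights now [3 3 0 0 0], max=3
Drop 2: I rot2 at col 0 lands with bottom-row=3; cleared 0 line(s) (total 0); column heights now [4 4 4 4 0], max=4
Drop 3: O rot2 at col 0 lands with bottom-row=4; cleared 0 line(s) (total 0); column heights now [6 6 4 4 0], max=6
Test piece J rot1 at col 3 (width 2): heights before test = [6 6 4 4 0]; fits = True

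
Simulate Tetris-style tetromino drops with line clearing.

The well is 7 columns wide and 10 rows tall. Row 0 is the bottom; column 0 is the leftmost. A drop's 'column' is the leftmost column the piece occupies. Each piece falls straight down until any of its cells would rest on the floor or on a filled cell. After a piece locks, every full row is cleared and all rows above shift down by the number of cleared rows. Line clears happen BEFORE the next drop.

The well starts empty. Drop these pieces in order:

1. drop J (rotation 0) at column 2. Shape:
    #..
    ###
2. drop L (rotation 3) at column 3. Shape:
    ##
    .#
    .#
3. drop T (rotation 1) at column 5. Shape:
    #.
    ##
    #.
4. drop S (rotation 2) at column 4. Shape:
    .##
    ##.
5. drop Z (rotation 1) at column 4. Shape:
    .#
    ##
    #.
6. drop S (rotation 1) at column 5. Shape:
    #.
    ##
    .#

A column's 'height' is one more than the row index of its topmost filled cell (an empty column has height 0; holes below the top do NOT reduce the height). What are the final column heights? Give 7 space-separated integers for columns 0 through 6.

Drop 1: J rot0 at col 2 lands with bottom-row=0; cleared 0 line(s) (total 0); column heights now [0 0 2 1 1 0 0], max=2
Drop 2: L rot3 at col 3 lands with bottom-row=1; cleared 0 line(s) (total 0); column heights now [0 0 2 4 4 0 0], max=4
Drop 3: T rot1 at col 5 lands with bottom-row=0; cleared 0 line(s) (total 0); column heights now [0 0 2 4 4 3 2], max=4
Drop 4: S rot2 at col 4 lands with bottom-row=4; cleared 0 line(s) (total 0); column heights now [0 0 2 4 5 6 6], max=6
Drop 5: Z rot1 at col 4 lands with bottom-row=5; cleared 0 line(s) (total 0); column heights now [0 0 2 4 7 8 6], max=8
Drop 6: S rot1 at col 5 lands with bottom-row=7; cleared 0 line(s) (total 0); column heights now [0 0 2 4 7 10 9], max=10

Answer: 0 0 2 4 7 10 9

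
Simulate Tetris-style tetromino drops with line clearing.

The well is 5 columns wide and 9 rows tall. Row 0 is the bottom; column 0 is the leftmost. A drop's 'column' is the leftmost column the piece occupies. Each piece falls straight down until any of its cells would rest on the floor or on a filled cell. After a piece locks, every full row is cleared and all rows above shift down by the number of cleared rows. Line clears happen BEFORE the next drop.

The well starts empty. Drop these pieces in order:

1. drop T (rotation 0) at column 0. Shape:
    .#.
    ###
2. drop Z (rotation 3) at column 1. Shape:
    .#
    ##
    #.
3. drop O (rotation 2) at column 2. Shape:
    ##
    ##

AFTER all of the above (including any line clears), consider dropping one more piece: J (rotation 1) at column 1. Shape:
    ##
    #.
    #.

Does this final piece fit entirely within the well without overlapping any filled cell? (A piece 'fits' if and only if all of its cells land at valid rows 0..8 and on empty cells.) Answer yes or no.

Drop 1: T rot0 at col 0 lands with bottom-row=0; cleared 0 line(s) (total 0); column heights now [1 2 1 0 0], max=2
Drop 2: Z rot3 at col 1 lands with bottom-row=2; cleared 0 line(s) (total 0); column heights now [1 4 5 0 0], max=5
Drop 3: O rot2 at col 2 lands with bottom-row=5; cleared 0 line(s) (total 0); column heights now [1 4 7 7 0], max=7
Test piece J rot1 at col 1 (width 2): heights before test = [1 4 7 7 0]; fits = True

Answer: yes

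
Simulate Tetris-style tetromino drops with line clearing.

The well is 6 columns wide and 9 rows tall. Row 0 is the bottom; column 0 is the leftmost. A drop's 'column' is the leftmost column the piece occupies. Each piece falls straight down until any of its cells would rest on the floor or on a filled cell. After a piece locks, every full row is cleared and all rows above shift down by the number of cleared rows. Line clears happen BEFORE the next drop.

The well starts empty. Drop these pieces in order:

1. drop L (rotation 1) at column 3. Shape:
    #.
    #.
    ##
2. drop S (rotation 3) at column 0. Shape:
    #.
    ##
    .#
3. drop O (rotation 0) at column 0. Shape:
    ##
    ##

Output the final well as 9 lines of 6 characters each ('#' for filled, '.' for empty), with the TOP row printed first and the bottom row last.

Answer: ......
......
......
......
##....
##....
#..#..
##.#..
.#.##.

Derivation:
Drop 1: L rot1 at col 3 lands with bottom-row=0; cleared 0 line(s) (total 0); column heights now [0 0 0 3 1 0], max=3
Drop 2: S rot3 at col 0 lands with bottom-row=0; cleared 0 line(s) (total 0); column heights now [3 2 0 3 1 0], max=3
Drop 3: O rot0 at col 0 lands with bottom-row=3; cleared 0 line(s) (total 0); column heights now [5 5 0 3 1 0], max=5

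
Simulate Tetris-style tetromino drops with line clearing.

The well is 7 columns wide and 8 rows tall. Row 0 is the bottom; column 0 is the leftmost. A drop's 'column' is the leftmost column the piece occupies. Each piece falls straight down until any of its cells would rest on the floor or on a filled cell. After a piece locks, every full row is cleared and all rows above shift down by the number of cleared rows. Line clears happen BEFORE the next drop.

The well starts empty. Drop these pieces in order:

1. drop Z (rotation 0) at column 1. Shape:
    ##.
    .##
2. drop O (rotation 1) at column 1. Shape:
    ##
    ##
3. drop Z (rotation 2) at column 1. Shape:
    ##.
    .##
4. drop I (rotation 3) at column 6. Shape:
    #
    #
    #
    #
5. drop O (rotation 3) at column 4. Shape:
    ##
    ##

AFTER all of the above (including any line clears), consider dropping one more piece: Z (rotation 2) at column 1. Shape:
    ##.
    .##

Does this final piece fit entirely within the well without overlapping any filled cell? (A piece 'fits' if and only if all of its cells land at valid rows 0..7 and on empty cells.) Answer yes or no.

Drop 1: Z rot0 at col 1 lands with bottom-row=0; cleared 0 line(s) (total 0); column heights now [0 2 2 1 0 0 0], max=2
Drop 2: O rot1 at col 1 lands with bottom-row=2; cleared 0 line(s) (total 0); column heights now [0 4 4 1 0 0 0], max=4
Drop 3: Z rot2 at col 1 lands with bottom-row=4; cleared 0 line(s) (total 0); column heights now [0 6 6 5 0 0 0], max=6
Drop 4: I rot3 at col 6 lands with bottom-row=0; cleared 0 line(s) (total 0); column heights now [0 6 6 5 0 0 4], max=6
Drop 5: O rot3 at col 4 lands with bottom-row=0; cleared 0 line(s) (total 0); column heights now [0 6 6 5 2 2 4], max=6
Test piece Z rot2 at col 1 (width 3): heights before test = [0 6 6 5 2 2 4]; fits = True

Answer: yes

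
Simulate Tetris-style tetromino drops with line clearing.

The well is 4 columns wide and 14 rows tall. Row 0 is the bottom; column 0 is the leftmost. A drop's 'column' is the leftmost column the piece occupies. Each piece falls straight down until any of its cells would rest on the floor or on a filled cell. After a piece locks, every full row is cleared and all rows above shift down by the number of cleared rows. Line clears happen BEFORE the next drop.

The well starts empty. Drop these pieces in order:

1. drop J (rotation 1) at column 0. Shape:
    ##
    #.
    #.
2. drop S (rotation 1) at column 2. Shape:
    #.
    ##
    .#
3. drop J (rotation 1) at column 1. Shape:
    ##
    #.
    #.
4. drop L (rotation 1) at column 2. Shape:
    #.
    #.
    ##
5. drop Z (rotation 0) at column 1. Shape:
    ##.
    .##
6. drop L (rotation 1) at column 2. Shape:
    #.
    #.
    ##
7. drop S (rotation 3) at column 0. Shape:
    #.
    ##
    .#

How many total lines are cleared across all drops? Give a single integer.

Drop 1: J rot1 at col 0 lands with bottom-row=0; cleared 0 line(s) (total 0); column heights now [3 3 0 0], max=3
Drop 2: S rot1 at col 2 lands with bottom-row=0; cleared 0 line(s) (total 0); column heights now [3 3 3 2], max=3
Drop 3: J rot1 at col 1 lands with bottom-row=3; cleared 0 line(s) (total 0); column heights now [3 6 6 2], max=6
Drop 4: L rot1 at col 2 lands with bottom-row=6; cleared 0 line(s) (total 0); column heights now [3 6 9 7], max=9
Drop 5: Z rot0 at col 1 lands with bottom-row=9; cleared 0 line(s) (total 0); column heights now [3 11 11 10], max=11
Drop 6: L rot1 at col 2 lands with bottom-row=11; cleared 0 line(s) (total 0); column heights now [3 11 14 12], max=14
Drop 7: S rot3 at col 0 lands with bottom-row=11; cleared 0 line(s) (total 0); column heights now [14 13 14 12], max=14

Answer: 0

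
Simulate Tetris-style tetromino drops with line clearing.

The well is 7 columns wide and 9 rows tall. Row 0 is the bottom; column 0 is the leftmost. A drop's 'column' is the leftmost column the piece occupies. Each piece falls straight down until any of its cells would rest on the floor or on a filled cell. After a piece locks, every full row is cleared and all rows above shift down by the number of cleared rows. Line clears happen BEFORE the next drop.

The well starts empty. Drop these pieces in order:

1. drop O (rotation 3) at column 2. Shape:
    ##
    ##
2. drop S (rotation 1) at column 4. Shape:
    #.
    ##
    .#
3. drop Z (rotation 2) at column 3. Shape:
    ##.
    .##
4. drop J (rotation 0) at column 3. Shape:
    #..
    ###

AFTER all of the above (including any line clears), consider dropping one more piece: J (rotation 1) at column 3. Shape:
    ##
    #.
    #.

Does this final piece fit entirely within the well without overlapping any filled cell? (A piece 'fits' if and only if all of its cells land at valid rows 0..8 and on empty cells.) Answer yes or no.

Answer: no

Derivation:
Drop 1: O rot3 at col 2 lands with bottom-row=0; cleared 0 line(s) (total 0); column heights now [0 0 2 2 0 0 0], max=2
Drop 2: S rot1 at col 4 lands with bottom-row=0; cleared 0 line(s) (total 0); column heights now [0 0 2 2 3 2 0], max=3
Drop 3: Z rot2 at col 3 lands with bottom-row=3; cleared 0 line(s) (total 0); column heights now [0 0 2 5 5 4 0], max=5
Drop 4: J rot0 at col 3 lands with bottom-row=5; cleared 0 line(s) (total 0); column heights now [0 0 2 7 6 6 0], max=7
Test piece J rot1 at col 3 (width 2): heights before test = [0 0 2 7 6 6 0]; fits = False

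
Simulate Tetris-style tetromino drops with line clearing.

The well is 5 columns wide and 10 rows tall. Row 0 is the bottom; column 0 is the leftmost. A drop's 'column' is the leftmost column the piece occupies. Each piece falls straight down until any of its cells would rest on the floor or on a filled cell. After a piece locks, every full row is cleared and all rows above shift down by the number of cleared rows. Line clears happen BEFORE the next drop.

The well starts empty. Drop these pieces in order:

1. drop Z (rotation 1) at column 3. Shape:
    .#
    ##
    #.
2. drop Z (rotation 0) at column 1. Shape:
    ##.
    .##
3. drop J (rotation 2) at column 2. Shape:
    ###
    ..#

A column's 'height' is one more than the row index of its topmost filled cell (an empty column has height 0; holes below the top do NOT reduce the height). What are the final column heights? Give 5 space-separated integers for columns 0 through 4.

Answer: 0 4 5 5 5

Derivation:
Drop 1: Z rot1 at col 3 lands with bottom-row=0; cleared 0 line(s) (total 0); column heights now [0 0 0 2 3], max=3
Drop 2: Z rot0 at col 1 lands with bottom-row=2; cleared 0 line(s) (total 0); column heights now [0 4 4 3 3], max=4
Drop 3: J rot2 at col 2 lands with bottom-row=3; cleared 0 line(s) (total 0); column heights now [0 4 5 5 5], max=5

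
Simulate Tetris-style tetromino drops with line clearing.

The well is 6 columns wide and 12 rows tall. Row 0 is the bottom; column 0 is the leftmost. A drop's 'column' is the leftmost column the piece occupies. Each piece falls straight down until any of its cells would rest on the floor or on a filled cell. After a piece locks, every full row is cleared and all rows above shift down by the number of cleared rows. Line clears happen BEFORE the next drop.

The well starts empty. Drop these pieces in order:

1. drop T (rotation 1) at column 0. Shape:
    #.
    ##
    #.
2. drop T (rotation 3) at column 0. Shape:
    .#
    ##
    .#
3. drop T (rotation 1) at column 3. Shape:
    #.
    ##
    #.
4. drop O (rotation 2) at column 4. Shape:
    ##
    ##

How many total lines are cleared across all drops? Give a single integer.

Drop 1: T rot1 at col 0 lands with bottom-row=0; cleared 0 line(s) (total 0); column heights now [3 2 0 0 0 0], max=3
Drop 2: T rot3 at col 0 lands with bottom-row=2; cleared 0 line(s) (total 0); column heights now [4 5 0 0 0 0], max=5
Drop 3: T rot1 at col 3 lands with bottom-row=0; cleared 0 line(s) (total 0); column heights now [4 5 0 3 2 0], max=5
Drop 4: O rot2 at col 4 lands with bottom-row=2; cleared 0 line(s) (total 0); column heights now [4 5 0 3 4 4], max=5

Answer: 0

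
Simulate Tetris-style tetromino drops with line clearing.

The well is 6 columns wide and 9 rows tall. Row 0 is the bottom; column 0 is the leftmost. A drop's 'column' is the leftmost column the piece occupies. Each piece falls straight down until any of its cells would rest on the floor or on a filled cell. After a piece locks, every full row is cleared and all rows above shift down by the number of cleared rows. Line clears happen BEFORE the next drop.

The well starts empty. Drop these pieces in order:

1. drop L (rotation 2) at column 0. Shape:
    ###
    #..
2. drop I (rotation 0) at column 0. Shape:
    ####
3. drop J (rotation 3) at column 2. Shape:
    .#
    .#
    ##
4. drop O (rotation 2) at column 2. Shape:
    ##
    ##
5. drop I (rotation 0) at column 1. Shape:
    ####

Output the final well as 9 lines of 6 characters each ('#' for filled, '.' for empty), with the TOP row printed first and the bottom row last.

Drop 1: L rot2 at col 0 lands with bottom-row=0; cleared 0 line(s) (total 0); column heights now [2 2 2 0 0 0], max=2
Drop 2: I rot0 at col 0 lands with bottom-row=2; cleared 0 line(s) (total 0); column heights now [3 3 3 3 0 0], max=3
Drop 3: J rot3 at col 2 lands with bottom-row=3; cleared 0 line(s) (total 0); column heights now [3 3 4 6 0 0], max=6
Drop 4: O rot2 at col 2 lands with bottom-row=6; cleared 0 line(s) (total 0); column heights now [3 3 8 8 0 0], max=8
Drop 5: I rot0 at col 1 lands with bottom-row=8; cleared 0 line(s) (total 0); column heights now [3 9 9 9 9 0], max=9

Answer: .####.
..##..
..##..
...#..
...#..
..##..
####..
###...
#.....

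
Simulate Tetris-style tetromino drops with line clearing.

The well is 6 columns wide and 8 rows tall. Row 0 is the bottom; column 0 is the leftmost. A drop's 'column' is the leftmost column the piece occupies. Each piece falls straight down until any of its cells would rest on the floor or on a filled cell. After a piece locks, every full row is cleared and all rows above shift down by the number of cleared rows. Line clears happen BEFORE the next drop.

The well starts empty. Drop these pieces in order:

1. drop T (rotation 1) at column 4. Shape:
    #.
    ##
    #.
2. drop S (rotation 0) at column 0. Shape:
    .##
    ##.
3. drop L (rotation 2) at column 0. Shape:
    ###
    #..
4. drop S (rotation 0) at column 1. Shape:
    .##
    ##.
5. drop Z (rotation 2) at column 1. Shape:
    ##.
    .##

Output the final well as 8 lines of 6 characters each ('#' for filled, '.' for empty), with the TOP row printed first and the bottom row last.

Drop 1: T rot1 at col 4 lands with bottom-row=0; cleared 0 line(s) (total 0); column heights now [0 0 0 0 3 2], max=3
Drop 2: S rot0 at col 0 lands with bottom-row=0; cleared 0 line(s) (total 0); column heights now [1 2 2 0 3 2], max=3
Drop 3: L rot2 at col 0 lands with bottom-row=1; cleared 0 line(s) (total 0); column heights now [3 3 3 0 3 2], max=3
Drop 4: S rot0 at col 1 lands with bottom-row=3; cleared 0 line(s) (total 0); column heights now [3 4 5 5 3 2], max=5
Drop 5: Z rot2 at col 1 lands with bottom-row=5; cleared 0 line(s) (total 0); column heights now [3 7 7 6 3 2], max=7

Answer: ......
.##...
..##..
..##..
.##...
###.#.
###.##
##..#.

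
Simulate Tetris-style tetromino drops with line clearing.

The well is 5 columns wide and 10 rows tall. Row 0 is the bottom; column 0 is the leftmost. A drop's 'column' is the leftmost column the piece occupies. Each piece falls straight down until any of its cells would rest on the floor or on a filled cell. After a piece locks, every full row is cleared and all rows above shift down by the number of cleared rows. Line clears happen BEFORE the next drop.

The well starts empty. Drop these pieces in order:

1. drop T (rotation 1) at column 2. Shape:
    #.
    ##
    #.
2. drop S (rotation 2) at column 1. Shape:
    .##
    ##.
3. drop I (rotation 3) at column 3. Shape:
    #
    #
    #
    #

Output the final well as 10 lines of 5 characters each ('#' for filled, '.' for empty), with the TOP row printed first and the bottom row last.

Answer: .....
...#.
...#.
...#.
...#.
..##.
.##..
..#..
..##.
..#..

Derivation:
Drop 1: T rot1 at col 2 lands with bottom-row=0; cleared 0 line(s) (total 0); column heights now [0 0 3 2 0], max=3
Drop 2: S rot2 at col 1 lands with bottom-row=3; cleared 0 line(s) (total 0); column heights now [0 4 5 5 0], max=5
Drop 3: I rot3 at col 3 lands with bottom-row=5; cleared 0 line(s) (total 0); column heights now [0 4 5 9 0], max=9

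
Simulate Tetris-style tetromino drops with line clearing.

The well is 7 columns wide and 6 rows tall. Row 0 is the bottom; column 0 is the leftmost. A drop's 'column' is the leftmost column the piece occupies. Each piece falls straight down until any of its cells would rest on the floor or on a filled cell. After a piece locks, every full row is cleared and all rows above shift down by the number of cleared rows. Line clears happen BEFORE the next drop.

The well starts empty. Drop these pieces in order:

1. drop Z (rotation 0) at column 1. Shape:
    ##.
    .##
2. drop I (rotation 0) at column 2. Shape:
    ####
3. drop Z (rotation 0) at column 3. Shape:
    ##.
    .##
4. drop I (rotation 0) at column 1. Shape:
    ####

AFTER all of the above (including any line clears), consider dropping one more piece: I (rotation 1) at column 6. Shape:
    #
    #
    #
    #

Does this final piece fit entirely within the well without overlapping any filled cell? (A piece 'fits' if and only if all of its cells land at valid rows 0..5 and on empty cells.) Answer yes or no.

Drop 1: Z rot0 at col 1 lands with bottom-row=0; cleared 0 line(s) (total 0); column heights now [0 2 2 1 0 0 0], max=2
Drop 2: I rot0 at col 2 lands with bottom-row=2; cleared 0 line(s) (total 0); column heights now [0 2 3 3 3 3 0], max=3
Drop 3: Z rot0 at col 3 lands with bottom-row=3; cleared 0 line(s) (total 0); column heights now [0 2 3 5 5 4 0], max=5
Drop 4: I rot0 at col 1 lands with bottom-row=5; cleared 0 line(s) (total 0); column heights now [0 6 6 6 6 4 0], max=6
Test piece I rot1 at col 6 (width 1): heights before test = [0 6 6 6 6 4 0]; fits = True

Answer: yes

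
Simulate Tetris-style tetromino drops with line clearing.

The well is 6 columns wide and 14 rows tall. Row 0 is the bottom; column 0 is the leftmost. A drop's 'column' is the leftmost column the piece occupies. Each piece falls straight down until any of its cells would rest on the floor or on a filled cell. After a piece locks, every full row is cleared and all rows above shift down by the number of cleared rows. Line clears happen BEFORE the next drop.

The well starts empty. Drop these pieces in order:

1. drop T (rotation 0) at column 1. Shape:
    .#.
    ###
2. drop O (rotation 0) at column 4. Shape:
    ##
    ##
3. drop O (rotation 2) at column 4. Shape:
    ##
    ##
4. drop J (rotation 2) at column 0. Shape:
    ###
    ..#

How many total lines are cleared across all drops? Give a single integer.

Drop 1: T rot0 at col 1 lands with bottom-row=0; cleared 0 line(s) (total 0); column heights now [0 1 2 1 0 0], max=2
Drop 2: O rot0 at col 4 lands with bottom-row=0; cleared 0 line(s) (total 0); column heights now [0 1 2 1 2 2], max=2
Drop 3: O rot2 at col 4 lands with bottom-row=2; cleared 0 line(s) (total 0); column heights now [0 1 2 1 4 4], max=4
Drop 4: J rot2 at col 0 lands with bottom-row=2; cleared 0 line(s) (total 0); column heights now [4 4 4 1 4 4], max=4

Answer: 0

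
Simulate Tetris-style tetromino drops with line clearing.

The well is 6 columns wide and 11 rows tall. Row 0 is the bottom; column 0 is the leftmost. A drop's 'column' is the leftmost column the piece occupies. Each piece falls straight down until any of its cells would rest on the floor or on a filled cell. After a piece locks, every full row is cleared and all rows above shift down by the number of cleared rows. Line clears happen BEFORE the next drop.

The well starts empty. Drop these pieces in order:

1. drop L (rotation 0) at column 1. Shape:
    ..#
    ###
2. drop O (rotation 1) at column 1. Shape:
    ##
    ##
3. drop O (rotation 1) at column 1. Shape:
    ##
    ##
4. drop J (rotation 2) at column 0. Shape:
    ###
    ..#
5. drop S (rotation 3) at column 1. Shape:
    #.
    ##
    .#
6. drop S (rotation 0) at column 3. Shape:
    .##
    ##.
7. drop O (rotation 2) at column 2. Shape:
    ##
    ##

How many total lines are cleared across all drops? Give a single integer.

Drop 1: L rot0 at col 1 lands with bottom-row=0; cleared 0 line(s) (total 0); column heights now [0 1 1 2 0 0], max=2
Drop 2: O rot1 at col 1 lands with bottom-row=1; cleared 0 line(s) (total 0); column heights now [0 3 3 2 0 0], max=3
Drop 3: O rot1 at col 1 lands with bottom-row=3; cleared 0 line(s) (total 0); column heights now [0 5 5 2 0 0], max=5
Drop 4: J rot2 at col 0 lands with bottom-row=5; cleared 0 line(s) (total 0); column heights now [7 7 7 2 0 0], max=7
Drop 5: S rot3 at col 1 lands with bottom-row=7; cleared 0 line(s) (total 0); column heights now [7 10 9 2 0 0], max=10
Drop 6: S rot0 at col 3 lands with bottom-row=2; cleared 0 line(s) (total 0); column heights now [7 10 9 3 4 4], max=10
Drop 7: O rot2 at col 2 lands with bottom-row=9; cleared 0 line(s) (total 0); column heights now [7 10 11 11 4 4], max=11

Answer: 0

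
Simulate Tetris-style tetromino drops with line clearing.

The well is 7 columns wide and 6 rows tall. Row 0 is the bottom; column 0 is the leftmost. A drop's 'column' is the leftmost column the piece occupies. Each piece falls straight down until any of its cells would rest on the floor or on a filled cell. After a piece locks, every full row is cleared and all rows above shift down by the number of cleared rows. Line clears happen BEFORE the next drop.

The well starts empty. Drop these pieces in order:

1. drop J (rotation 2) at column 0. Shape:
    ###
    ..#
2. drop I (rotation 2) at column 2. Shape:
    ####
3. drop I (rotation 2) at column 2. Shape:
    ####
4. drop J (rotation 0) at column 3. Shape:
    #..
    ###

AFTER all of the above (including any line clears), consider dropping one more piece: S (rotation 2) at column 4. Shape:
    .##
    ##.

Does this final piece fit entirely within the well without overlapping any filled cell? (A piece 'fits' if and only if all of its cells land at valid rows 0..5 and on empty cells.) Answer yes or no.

Drop 1: J rot2 at col 0 lands with bottom-row=0; cleared 0 line(s) (total 0); column heights now [2 2 2 0 0 0 0], max=2
Drop 2: I rot2 at col 2 lands with bottom-row=2; cleared 0 line(s) (total 0); column heights now [2 2 3 3 3 3 0], max=3
Drop 3: I rot2 at col 2 lands with bottom-row=3; cleared 0 line(s) (total 0); column heights now [2 2 4 4 4 4 0], max=4
Drop 4: J rot0 at col 3 lands with bottom-row=4; cleared 0 line(s) (total 0); column heights now [2 2 4 6 5 5 0], max=6
Test piece S rot2 at col 4 (width 3): heights before test = [2 2 4 6 5 5 0]; fits = False

Answer: no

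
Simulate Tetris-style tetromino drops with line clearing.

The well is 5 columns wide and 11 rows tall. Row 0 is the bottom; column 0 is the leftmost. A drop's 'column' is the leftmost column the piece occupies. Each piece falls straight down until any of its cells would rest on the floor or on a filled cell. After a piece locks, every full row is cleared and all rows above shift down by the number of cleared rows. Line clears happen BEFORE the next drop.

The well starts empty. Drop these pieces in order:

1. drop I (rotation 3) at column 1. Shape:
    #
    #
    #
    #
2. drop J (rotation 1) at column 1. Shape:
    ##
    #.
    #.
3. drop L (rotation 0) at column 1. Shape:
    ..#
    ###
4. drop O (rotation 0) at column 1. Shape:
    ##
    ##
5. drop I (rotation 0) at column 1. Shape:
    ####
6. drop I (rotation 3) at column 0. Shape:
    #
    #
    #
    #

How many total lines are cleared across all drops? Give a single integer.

Answer: 0

Derivation:
Drop 1: I rot3 at col 1 lands with bottom-row=0; cleared 0 line(s) (total 0); column heights now [0 4 0 0 0], max=4
Drop 2: J rot1 at col 1 lands with bottom-row=4; cleared 0 line(s) (total 0); column heights now [0 7 7 0 0], max=7
Drop 3: L rot0 at col 1 lands with bottom-row=7; cleared 0 line(s) (total 0); column heights now [0 8 8 9 0], max=9
Drop 4: O rot0 at col 1 lands with bottom-row=8; cleared 0 line(s) (total 0); column heights now [0 10 10 9 0], max=10
Drop 5: I rot0 at col 1 lands with bottom-row=10; cleared 0 line(s) (total 0); column heights now [0 11 11 11 11], max=11
Drop 6: I rot3 at col 0 lands with bottom-row=0; cleared 0 line(s) (total 0); column heights now [4 11 11 11 11], max=11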